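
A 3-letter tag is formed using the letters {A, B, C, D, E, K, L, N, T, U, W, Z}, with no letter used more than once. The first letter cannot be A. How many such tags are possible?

1210

The first letter has 12−1 = 11 choices (anything except A).
The remaining 2 letters are filled from the other 11 symbols without repetition: 11 × 10 = 110.
Total: 11 × 110 = 1210.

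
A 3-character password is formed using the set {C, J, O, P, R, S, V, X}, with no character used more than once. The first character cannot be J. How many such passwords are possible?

The first character has 8−1 = 7 choices (anything except J).
The remaining 2 characters are filled from the other 7 symbols without repetition: 7 × 6 = 42.
Total: 7 × 42 = 294.

294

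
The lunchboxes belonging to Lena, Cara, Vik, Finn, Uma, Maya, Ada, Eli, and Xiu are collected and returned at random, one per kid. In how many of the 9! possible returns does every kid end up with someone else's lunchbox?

This is the derangement count D_9: permutations of 9 items with no fixed point.
By inclusion–exclusion this is Σ_{j=0}^{9} (−1)^j C(9,j)·(9−j)!.
Computing: 362880 − 362880 + 181440 − 60480 + 15120 − 3024 + 504 − 72 + 9 − 1 = 133496.

133496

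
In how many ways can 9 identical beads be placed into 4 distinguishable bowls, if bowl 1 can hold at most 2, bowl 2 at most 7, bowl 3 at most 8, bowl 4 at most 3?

85

Ignoring the caps, the number of non-negative solutions to x_1+…+x_4 = 9 is C(12,3) = 220.
Subtract solutions that violate a single cap (substitute x_i' = x_i − (cap_i+1)): x_1 ≥ 3 gives C(9,3) = 84; x_2 ≥ 8 gives C(4,3) = 4; x_3 ≥ 9 gives C(3,3) = 1; x_4 ≥ 4 gives C(8,3) = 56. Together 145.
Add back pairs where two caps are both exceeded: 0 + 0 + 10 + 0 + 0 + 0 = 10.
By inclusion–exclusion the count is 220 − 145 + 10 = 85.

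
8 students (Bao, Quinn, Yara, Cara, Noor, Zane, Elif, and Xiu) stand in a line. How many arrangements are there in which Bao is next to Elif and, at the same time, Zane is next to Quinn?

2880

Treat {Bao,Elif} as one block (2 orders) and {Zane,Quinn} as another (2 orders).
That leaves 6 units to arrange: 2 × 2 × 6! = 4 × 720 = 2880.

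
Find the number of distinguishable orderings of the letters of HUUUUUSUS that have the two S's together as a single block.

Treat the 2 copies of S as a single block. The multiset to arrange is then {SS, H, U, U, U, U, U, U}, 8 items in all.
That gives (8)!/(6!) = 56 arrangements.

56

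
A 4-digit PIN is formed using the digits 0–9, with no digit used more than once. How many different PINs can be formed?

With no repetition, fill the 4 digits in order: 10 choices, then 9, down to 7.
That product is 10 × 9 × 8 × 7 = 5040.

5040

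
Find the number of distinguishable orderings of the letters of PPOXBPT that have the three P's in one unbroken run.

Treat the 3 copies of P as a single block. The multiset to arrange is then {PPP, B, O, T, X}, 5 items in all.
All 5 items are distinct, so there are (5)! = 120 arrangements.

120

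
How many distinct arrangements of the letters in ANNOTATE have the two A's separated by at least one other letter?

Total arrangements of ANNOTATE: 8!/(2!·2!·2!) = 5040.
If the two A's are adjacent, glue them into one block, leaving 7 items to arrange: (7)!/(2!·2!) = 1260 ways.
Subtracting, 5040 − 1260 = 3780 arrangements keep the A's apart.

3780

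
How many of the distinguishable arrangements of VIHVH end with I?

6

With the last slot taken by I, it remains to arrange the other 4 letters (VHVH).
Those 4 letters have H appearing twice and V appearing twice, giving (4)!/(2!·2!) = 6.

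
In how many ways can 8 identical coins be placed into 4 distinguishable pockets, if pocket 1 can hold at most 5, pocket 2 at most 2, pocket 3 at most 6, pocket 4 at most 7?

Ignoring the caps, the number of non-negative solutions to x_1+…+x_4 = 8 is C(11,3) = 165.
Subtract solutions that violate a single cap (substitute x_i' = x_i − (cap_i+1)): x_1 ≥ 6 gives C(5,3) = 10; x_2 ≥ 3 gives C(8,3) = 56; x_3 ≥ 7 gives C(4,3) = 4; x_4 ≥ 8 gives C(3,3) = 1. Together 71.
No two caps can be exceeded simultaneously, so the pair terms are all 0.
By inclusion–exclusion the count is 165 − 71 + 0 = 94.

94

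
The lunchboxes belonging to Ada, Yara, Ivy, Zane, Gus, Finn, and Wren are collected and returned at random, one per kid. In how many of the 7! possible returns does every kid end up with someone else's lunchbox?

Count assignments avoiding every fixed point. For any j of the 7 kids fixed to their own lunchbox, the other 7−j can be arranged in (7−j)! ways.
By inclusion–exclusion this is Σ_{j=0}^{7} (−1)^j C(7,j)·(7−j)!.
Computing: 5040 − 5040 + 2520 − 840 + 210 − 42 + 7 − 1 = 1854.

1854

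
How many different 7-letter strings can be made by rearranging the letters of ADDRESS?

1260

The 7 letters of ADDRESS have repeats: D appearing twice and S appearing twice.
The number of distinct arrangements is 7!/(2!·2!) = 5040/4 = 1260.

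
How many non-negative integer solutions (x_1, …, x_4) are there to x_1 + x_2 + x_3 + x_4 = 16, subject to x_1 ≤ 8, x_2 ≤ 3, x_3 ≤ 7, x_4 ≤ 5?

96

Without the upper bounds there are C(19,3) = 969 ways to split 16 among 4 variables.
Subtract solutions that violate a single cap (substitute x_i' = x_i − (cap_i+1)): x_1 ≥ 9 gives C(10,3) = 120; x_2 ≥ 4 gives C(15,3) = 455; x_3 ≥ 8 gives C(11,3) = 165; x_4 ≥ 6 gives C(13,3) = 286. Together 1026.
Add back pairs where two caps are both exceeded: 20 + 0 + 4 + 35 + 84 + 10 = 153.
By inclusion–exclusion the count is 969 − 1026 + 153 = 96.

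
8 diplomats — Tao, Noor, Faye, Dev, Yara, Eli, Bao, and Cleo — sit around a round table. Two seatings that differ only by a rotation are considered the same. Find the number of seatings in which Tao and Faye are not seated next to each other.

All circular seatings of 8 people number (7)! = 5040.
Seatings with Tao beside Faye: treat them as a block with 2 internal orders, giving 2 × (6)! = 1440.
Subtracting, 5040 − 1440 = 3600.

3600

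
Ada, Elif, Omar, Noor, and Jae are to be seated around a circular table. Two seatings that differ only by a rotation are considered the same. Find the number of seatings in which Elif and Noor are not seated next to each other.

Without the restriction there are (4)! = 24 seatings.
Seatings with Elif beside Noor: treat them as a block with 2 internal orders, giving 2 × (3)! = 12.
Subtracting, 24 − 12 = 12.

12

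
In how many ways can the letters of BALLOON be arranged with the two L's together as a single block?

360

Treat the 2 copies of L as a single block. The multiset to arrange is then {LL, A, B, N, O, O}, 6 items in all.
That gives (6)!/(2!) = 360 arrangements.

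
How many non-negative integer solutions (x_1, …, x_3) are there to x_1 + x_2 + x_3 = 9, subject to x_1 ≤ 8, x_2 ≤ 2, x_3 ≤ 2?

By stars and bars, unrestricted non-negative solutions to x_1+…+x_3 = 9 number C(9+2,2) = 55.
Subtract solutions that violate a single cap (substitute x_i' = x_i − (cap_i+1)): x_1 ≥ 9 gives C(2,2) = 1; x_2 ≥ 3 gives C(8,2) = 28; x_3 ≥ 3 gives C(8,2) = 28. Together 57.
Add back pairs where two caps are both exceeded: 0 + 0 + 10 = 10.
By inclusion–exclusion the count is 55 − 57 + 10 = 8.

8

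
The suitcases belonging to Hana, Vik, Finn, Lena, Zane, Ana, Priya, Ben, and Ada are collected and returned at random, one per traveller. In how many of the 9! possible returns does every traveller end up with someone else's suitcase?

Count assignments avoiding every fixed point. For any j of the 9 travellers fixed to their own suitcase, the other 9−j can be arranged in (9−j)! ways.
By inclusion–exclusion this is Σ_{j=0}^{9} (−1)^j C(9,j)·(9−j)!.
Computing: 362880 − 362880 + 181440 − 60480 + 15120 − 3024 + 504 − 72 + 9 − 1 = 133496.

133496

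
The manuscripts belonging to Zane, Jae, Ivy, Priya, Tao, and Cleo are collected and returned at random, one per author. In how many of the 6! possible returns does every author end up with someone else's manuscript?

265

Let Aᵢ be the assignments in which author i gets their own manuscript. We want the size of the complement of A₁∪…∪A_6.
By inclusion–exclusion this is Σ_{j=0}^{6} (−1)^j C(6,j)·(6−j)!.
Computing: 720 − 720 + 360 − 120 + 30 − 6 + 1 = 265.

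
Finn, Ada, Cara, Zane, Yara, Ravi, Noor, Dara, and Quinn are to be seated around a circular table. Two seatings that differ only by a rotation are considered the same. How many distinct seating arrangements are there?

40320

Around a circle, 9 distinct people have 9!/9 = (8)! = 40320 rotationally distinct seatings.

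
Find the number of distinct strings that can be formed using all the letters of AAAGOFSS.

The 8 letters of AAAGOFSS have repeats: A appearing 3 times and S appearing twice.
Dividing 8! = 40320 by 3!·2! = 12 for the repeated letters gives 3360.

3360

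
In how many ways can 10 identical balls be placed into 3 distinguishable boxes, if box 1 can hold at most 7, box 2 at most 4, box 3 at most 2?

By stars and bars, unrestricted non-negative solutions to x_1+…+x_3 = 10 number C(10+2,2) = 66.
Subtract solutions that violate a single cap (substitute x_i' = x_i − (cap_i+1)): x_1 ≥ 8 gives C(4,2) = 6; x_2 ≥ 5 gives C(7,2) = 21; x_3 ≥ 3 gives C(9,2) = 36. Together 63.
Add back pairs where two caps are both exceeded: 0 + 0 + 6 = 6.
By inclusion–exclusion the count is 66 − 63 + 6 = 9.

9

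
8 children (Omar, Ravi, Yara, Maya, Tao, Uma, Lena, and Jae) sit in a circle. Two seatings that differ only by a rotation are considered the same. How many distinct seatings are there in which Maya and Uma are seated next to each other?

1440

Treat {Maya, Uma} as one unit (2 internal orders) and seat the resulting 7 units around the table: (6)! circular arrangements.
So 2 × (6)! = 2 × 720 = 1440.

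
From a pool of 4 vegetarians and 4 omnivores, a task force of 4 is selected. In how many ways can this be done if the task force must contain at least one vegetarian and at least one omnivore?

68

With no constraint there are C(8,4) = 70 possible selections.
Selections missing a whole group: no vegetarians → C(4,4) = 1; no omnivores → C(4,4) = 1.
Both groups omitted at once is impossible, so 70 − 2 = 68.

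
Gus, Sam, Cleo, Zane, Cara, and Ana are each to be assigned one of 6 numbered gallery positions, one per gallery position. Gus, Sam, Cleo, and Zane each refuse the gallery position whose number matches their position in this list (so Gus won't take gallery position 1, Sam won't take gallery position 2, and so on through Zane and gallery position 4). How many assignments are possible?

362

Let Aᵢ (for 1 ≤ i ≤ 4) be the placements that put person i in their forbidden gallery position. Any j of these fix j positions, leaving (6−j)! ways to fill the rest, and there are C(4,j) ways to pick which j.
By inclusion–exclusion, the number of valid placements is Σ_{j=0}^{4} (−1)^j C(4,j)·(6−j)!.
Computing: 720 − 480 + 144 − 24 + 2 = 362.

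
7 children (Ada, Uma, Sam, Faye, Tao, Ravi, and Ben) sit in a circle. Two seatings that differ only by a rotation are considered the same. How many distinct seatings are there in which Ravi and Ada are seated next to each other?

240

Treat {Ravi, Ada} as one unit (2 internal orders) and seat the resulting 6 units around the table: (5)! circular arrangements.
So 2 × (5)! = 2 × 120 = 240.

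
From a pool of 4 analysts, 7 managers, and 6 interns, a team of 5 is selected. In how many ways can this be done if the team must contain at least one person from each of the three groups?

4214

Unrestricted: C(17,5) = 6188 ways to pick any 5 of the 17.
Selections missing a whole group: no analysts → C(13,5) = 1287; no managers → C(10,5) = 252; no interns → C(11,5) = 462.
Add back selections omitting two groups (i.e. drawn from a single group): C(4,5) + C(7,5) + C(6,5) = 27.
By inclusion–exclusion: 6188 − 2001 + 27 = 4214.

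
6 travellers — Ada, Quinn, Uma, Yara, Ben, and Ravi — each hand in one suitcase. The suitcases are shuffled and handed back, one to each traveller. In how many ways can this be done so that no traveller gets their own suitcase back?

Let Aᵢ be the assignments in which traveller i gets their own suitcase. We want the size of the complement of A₁∪…∪A_6.
By inclusion–exclusion this is Σ_{j=0}^{6} (−1)^j C(6,j)·(6−j)!.
Computing: 720 − 720 + 360 − 120 + 30 − 6 + 1 = 265.

265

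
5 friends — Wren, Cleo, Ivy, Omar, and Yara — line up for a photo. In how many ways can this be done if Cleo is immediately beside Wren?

48

Place the 3 others and the Cleo-Wren pair as 4 objects in a line; the pair has 2 internal arrangements.
That gives 2 × 4! = 2 × 24 = 48.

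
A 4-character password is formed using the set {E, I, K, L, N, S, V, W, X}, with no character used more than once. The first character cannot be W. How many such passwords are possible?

2688

The first character has 9−1 = 8 choices (anything except W).
The remaining 3 characters are filled from the other 8 symbols without repetition: 8 × 7 × 6 = 336.
Total: 8 × 336 = 2688.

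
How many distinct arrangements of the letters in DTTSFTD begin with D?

With the first slot taken by D, it remains to arrange the other 6 letters (TTSFTD).
Those 6 letters have T appearing 3 times, giving (6)!/(3!) = 120.

120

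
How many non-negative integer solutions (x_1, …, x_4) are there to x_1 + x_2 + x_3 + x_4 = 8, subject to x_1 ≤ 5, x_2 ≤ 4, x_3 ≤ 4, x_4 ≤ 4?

95

Without the upper bounds there are C(11,3) = 165 ways to split 8 among 4 variables.
Subtract solutions that violate a single cap (substitute x_i' = x_i − (cap_i+1)): x_1 ≥ 6 gives C(5,3) = 10; x_2 ≥ 5 gives C(6,3) = 20; x_3 ≥ 5 gives C(6,3) = 20; x_4 ≥ 5 gives C(6,3) = 20. Together 70.
No two caps can be exceeded simultaneously, so the pair terms are all 0.
By inclusion–exclusion the count is 165 − 70 + 0 = 95.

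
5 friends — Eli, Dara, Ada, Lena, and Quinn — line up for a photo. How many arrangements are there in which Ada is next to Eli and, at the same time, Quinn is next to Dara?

Treat {Ada,Eli} as one block (2 orders) and {Quinn,Dara} as another (2 orders).
That leaves 3 units to arrange: 2 × 2 × 3! = 4 × 6 = 24.

24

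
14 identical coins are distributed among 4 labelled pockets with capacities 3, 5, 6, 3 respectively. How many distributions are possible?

Without the upper bounds there are C(17,3) = 680 ways to split 14 among 4 pockets.
Subtract solutions that violate a single cap (substitute x_i' = x_i − (cap_i+1)): x_1 ≥ 4 gives C(13,3) = 286; x_2 ≥ 6 gives C(11,3) = 165; x_3 ≥ 7 gives C(10,3) = 120; x_4 ≥ 4 gives C(13,3) = 286. Together 857.
Add back pairs where two caps are both exceeded: 35 + 20 + 84 + 4 + 35 + 20 = 198.
Subtract triples: 0 + 1 + 0 + 0 = 1.
By inclusion–exclusion the count is 680 − 857 + 198 − 1 = 20.

20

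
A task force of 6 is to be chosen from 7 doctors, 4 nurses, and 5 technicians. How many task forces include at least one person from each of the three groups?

6545

With no constraint there are C(16,6) = 8008 possible selections.
Selections missing a whole group: no doctors → C(9,6) = 84; no nurses → C(12,6) = 924; no technicians → C(11,6) = 462.
Add back selections omitting two groups (i.e. drawn from a single group): C(7,6) + C(4,6) + C(5,6) = 7.
By inclusion–exclusion: 8008 − 1470 + 7 = 6545.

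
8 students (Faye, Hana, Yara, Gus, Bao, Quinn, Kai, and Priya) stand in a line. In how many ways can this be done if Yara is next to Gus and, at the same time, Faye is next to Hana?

Treat {Yara,Gus} as one block (2 orders) and {Faye,Hana} as another (2 orders).
That leaves 6 units to arrange: 2 × 2 × 6! = 4 × 720 = 2880.

2880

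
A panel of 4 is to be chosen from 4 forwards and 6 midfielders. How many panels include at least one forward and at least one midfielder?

194

Unrestricted: C(10,4) = 210 ways to pick any 4 of the 10.
Selections missing a whole group: no forwards → C(6,4) = 15; no midfielders → C(4,4) = 1.
Both groups omitted at once is impossible, so 210 − 16 = 194.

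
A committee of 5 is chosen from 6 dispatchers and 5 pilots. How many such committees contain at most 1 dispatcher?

31

Split by how many dispatchers are chosen (0 through 1).
Sum: C(6,0)·C(5,5) + C(6,1)·C(5,4) = 1 + 30 = 31.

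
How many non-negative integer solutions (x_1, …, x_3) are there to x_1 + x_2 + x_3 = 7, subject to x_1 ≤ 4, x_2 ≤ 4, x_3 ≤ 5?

21

Ignoring the caps, the number of non-negative solutions to x_1+…+x_3 = 7 is C(9,2) = 36.
Subtract solutions that violate a single cap (substitute x_i' = x_i − (cap_i+1)): x_1 ≥ 5 gives C(4,2) = 6; x_2 ≥ 5 gives C(4,2) = 6; x_3 ≥ 6 gives C(3,2) = 3. Together 15.
No two caps can be exceeded simultaneously, so the pair terms are all 0.
By inclusion–exclusion the count is 36 − 15 + 0 = 21.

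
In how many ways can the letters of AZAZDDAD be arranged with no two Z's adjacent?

420

Total arrangements of AZAZDDAD: 8!/(3!·3!·2!) = 560.
If the two Z's are adjacent, glue them into one block, leaving 7 items to arrange: (7)!/(3!·3!) = 140 ways.
Hence 560 − 140 = 420.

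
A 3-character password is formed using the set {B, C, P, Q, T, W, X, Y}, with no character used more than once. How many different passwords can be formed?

336

Choose and order 3 of the 8 symbols: the first character has 8 options, the next 7, then 6.
8 × 7 × 6 = 336.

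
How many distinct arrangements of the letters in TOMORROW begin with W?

420

Fix W in the first position and arrange the remaining 7 letters.
Those 7 letters have O appearing 3 times and R appearing twice, giving (7)!/(3!·2!) = 420.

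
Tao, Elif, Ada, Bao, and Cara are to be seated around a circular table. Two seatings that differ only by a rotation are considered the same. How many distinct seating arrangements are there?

Seat Tao anywhere (absorbing the rotational symmetry), then permute the other 4: (4)! = 24.

24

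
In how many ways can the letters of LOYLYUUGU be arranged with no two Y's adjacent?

11760

Total arrangements of LOYLYUUGU: 9!/(3!·2!·2!) = 15120.
Arrangements with the Y's together: treat YY as one letter, giving (8)!/(3!·2!) = 3360.
Hence 15120 − 3360 = 11760.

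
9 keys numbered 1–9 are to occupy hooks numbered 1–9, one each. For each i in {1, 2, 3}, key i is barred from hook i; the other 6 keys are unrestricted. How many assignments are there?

Let Aᵢ (for i ∈ {1, 2, 3}) be the placements that put key i in its forbidden hook. Any j of these fix j positions, leaving (9−j)! ways to fill the rest, and there are C(3,j) ways to pick which j.
By inclusion–exclusion, the number of valid placements is Σ_{j=0}^{3} (−1)^j C(3,j)·(9−j)!.
Computing: 362880 − 120960 + 15120 − 720 = 256320.

256320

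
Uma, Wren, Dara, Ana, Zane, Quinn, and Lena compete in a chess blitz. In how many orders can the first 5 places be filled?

2520

This is an ordered selection of 5 from 7: P(7,5).
That gives 7 × 6 × 5 × 4 × 3 = 2520.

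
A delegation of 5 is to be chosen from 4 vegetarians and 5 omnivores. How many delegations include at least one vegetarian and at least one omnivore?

Total 5-person selections from all 9: C(9,5) = 126.
Subtract selections that omit an entire group: no vegetarians → C(5,5) = 1; no omnivores → C(4,5) = 0.
Both groups omitted at once is impossible, so 126 − 1 = 125.

125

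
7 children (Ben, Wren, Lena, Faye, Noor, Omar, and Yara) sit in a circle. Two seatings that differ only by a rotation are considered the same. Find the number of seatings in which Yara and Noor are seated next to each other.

240

Glue Yara and Noor into a block (2 internal orders). Seating 6 units around a circle gives (5)! arrangements.
So 2 × (5)! = 2 × 120 = 240.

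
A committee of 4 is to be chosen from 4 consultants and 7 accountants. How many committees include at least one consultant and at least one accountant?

With no constraint there are C(11,4) = 330 possible selections.
Selections missing a whole group: no consultants → C(7,4) = 35; no accountants → C(4,4) = 1.
Both groups omitted at once is impossible, so 330 − 36 = 294.

294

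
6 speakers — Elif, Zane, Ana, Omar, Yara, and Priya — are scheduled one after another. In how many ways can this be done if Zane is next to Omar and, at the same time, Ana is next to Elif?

Treat {Zane,Omar} as one block (2 orders) and {Ana,Elif} as another (2 orders).
That leaves 4 units to arrange: 2 × 2 × 4! = 4 × 24 = 96.

96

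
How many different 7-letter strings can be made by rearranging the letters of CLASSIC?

1260

The 7 letters of CLASSIC have repeats: C appearing twice and S appearing twice.
Dividing 7! = 5040 by 2!·2! = 4 for the repeated letters gives 1260.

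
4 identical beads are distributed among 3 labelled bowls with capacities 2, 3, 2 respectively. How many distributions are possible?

8

By stars and bars, unrestricted non-negative solutions to x_1+…+x_3 = 4 number C(4+2,2) = 15.
Subtract solutions that violate a single cap (substitute x_i' = x_i − (cap_i+1)): x_1 ≥ 3 gives C(3,2) = 3; x_2 ≥ 4 gives C(2,2) = 1; x_3 ≥ 3 gives C(3,2) = 3. Together 7.
No two caps can be exceeded simultaneously, so the pair terms are all 0.
By inclusion–exclusion the count is 15 − 7 + 0 = 8.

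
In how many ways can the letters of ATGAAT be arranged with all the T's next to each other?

Treat the 2 copies of T as a single block. The multiset to arrange is then {TT, A, A, A, G}, 5 items in all.
That gives (5)!/(3!) = 20 arrangements.

20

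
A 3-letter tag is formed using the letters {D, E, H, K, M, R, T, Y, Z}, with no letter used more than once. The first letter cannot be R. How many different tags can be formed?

448

The first letter has 9−1 = 8 choices (anything except R).
The remaining 2 letters are filled from the other 8 symbols without repetition: 8 × 7 = 56.
Total: 8 × 56 = 448.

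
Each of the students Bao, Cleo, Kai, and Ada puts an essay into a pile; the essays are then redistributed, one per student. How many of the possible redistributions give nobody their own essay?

9

This is the derangement count D_4: permutations of 4 items with no fixed point.
By inclusion–exclusion this is Σ_{j=0}^{4} (−1)^j C(4,j)·(4−j)!.
Computing: 24 − 24 + 12 − 4 + 1 = 9.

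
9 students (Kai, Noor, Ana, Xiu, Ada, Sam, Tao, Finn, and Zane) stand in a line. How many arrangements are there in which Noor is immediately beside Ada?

80640

Glue Noor and Ada into one block (2 internal orders), leaving 8 units to arrange in a row.
That gives 2 × 8! = 2 × 40320 = 80640.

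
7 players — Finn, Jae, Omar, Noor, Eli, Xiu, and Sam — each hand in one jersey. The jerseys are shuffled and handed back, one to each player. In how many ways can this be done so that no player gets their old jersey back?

Count assignments avoiding every fixed point. For any j of the 7 players fixed to their old jersey, the other 7−j can be arranged in (7−j)! ways.
By inclusion–exclusion this is Σ_{j=0}^{7} (−1)^j C(7,j)·(7−j)!.
Computing: 5040 − 5040 + 2520 − 840 + 210 − 42 + 7 − 1 = 1854.

1854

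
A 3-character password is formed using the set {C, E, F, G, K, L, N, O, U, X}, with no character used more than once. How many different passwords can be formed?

720

With no repetition, fill the 3 characters in order: 10 choices, then 9, down to 8.
10 × 9 × 8 = 720.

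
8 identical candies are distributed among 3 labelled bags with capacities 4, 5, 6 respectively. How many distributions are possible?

26

Ignoring the caps, the number of non-negative solutions to x_1+…+x_3 = 8 is C(10,2) = 45.
Subtract solutions that violate a single cap (substitute x_i' = x_i − (cap_i+1)): x_1 ≥ 5 gives C(5,2) = 10; x_2 ≥ 6 gives C(4,2) = 6; x_3 ≥ 7 gives C(3,2) = 3. Together 19.
No two caps can be exceeded simultaneously, so the pair terms are all 0.
By inclusion–exclusion the count is 45 − 19 + 0 = 26.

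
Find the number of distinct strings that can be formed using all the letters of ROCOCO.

60

ROCOCO has 6 letters with C appearing twice and O appearing 3 times.
The number of distinct arrangements is 6!/(3!·2!) = 720/12 = 60.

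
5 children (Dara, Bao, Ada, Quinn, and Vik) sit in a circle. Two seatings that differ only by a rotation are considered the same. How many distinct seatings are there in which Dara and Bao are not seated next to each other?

12

Without the restriction there are (4)! = 24 seatings.
Those with Dara next to Bao: fuse the pair into one unit and seat 4 units around a circle — 2·(3)! = 12.
Subtracting, 24 − 12 = 12.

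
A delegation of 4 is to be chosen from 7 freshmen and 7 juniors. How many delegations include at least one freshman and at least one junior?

With no constraint there are C(14,4) = 1001 possible selections.
Subtract selections that omit an entire group: no freshmen → C(7,4) = 35; no juniors → C(7,4) = 35.
Both groups omitted at once is impossible, so 1001 − 70 = 931.

931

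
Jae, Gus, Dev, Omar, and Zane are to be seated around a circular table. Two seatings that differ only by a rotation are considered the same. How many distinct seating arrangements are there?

Seat Jae anywhere (absorbing the rotational symmetry), then permute the other 4: (4)! = 24.

24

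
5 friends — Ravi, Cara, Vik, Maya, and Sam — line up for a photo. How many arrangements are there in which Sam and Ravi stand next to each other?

Glue Sam and Ravi into one block (2 internal orders), leaving 4 units to arrange in a row.
That gives 2 × 4! = 2 × 24 = 48.

48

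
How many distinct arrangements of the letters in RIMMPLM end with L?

Fix L in the last position and arrange the remaining 6 letters.
Those 6 letters have M appearing 3 times, giving (6)!/(3!) = 120.

120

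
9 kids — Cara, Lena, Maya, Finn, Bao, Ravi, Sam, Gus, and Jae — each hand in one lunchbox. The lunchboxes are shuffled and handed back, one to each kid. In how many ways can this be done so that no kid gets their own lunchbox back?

133496

This is the derangement count D_9: permutations of 9 items with no fixed point.
By inclusion–exclusion this is Σ_{j=0}^{9} (−1)^j C(9,j)·(9−j)!.
Computing: 362880 − 362880 + 181440 − 60480 + 15120 − 3024 + 504 − 72 + 9 − 1 = 133496.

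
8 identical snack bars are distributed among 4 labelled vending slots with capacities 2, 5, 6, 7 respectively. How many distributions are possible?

94

By stars and bars, unrestricted non-negative solutions to x_1+…+x_4 = 8 number C(8+3,3) = 165.
Subtract solutions that violate a single cap (substitute x_i' = x_i − (cap_i+1)): x_1 ≥ 3 gives C(8,3) = 56; x_2 ≥ 6 gives C(5,3) = 10; x_3 ≥ 7 gives C(4,3) = 4; x_4 ≥ 8 gives C(3,3) = 1. Together 71.
No two caps can be exceeded simultaneously, so the pair terms are all 0.
By inclusion–exclusion the count is 165 − 71 + 0 = 94.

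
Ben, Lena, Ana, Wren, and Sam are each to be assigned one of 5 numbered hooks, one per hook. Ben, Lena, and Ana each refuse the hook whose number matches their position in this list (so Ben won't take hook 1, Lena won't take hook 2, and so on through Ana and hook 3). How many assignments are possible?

64

Let Aᵢ (for i ∈ {1, 2, 3}) be the placements that put person i in their forbidden hook. Any j of these fix j positions, leaving (5−j)! ways to fill the rest, and there are C(3,j) ways to pick which j.
By inclusion–exclusion, the number of valid placements is Σ_{j=0}^{3} (−1)^j C(3,j)·(5−j)!.
Computing: 120 − 72 + 18 − 2 = 64.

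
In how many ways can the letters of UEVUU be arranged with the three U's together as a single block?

Treat the 3 copies of U as a single block. The multiset to arrange is then {UUU, E, V}, 3 items in all.
All 3 items are distinct, so there are (3)! = 6 arrangements.

6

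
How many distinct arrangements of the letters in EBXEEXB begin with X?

60

With the first slot taken by X, it remains to arrange the other 6 letters (EBEEXB).
Those 6 letters have B appearing twice and E appearing 3 times, giving (6)!/(3!·2!) = 60.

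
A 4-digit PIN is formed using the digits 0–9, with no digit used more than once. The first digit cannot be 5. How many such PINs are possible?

4536

The first digit has 10−1 = 9 choices (anything except 5).
The remaining 3 digits are filled from the other 9 symbols without repetition: 9 × 8 × 7 = 504.
Total: 9 × 504 = 4536.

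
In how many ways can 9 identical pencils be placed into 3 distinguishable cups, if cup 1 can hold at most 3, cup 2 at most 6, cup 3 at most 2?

6

By stars and bars, unrestricted non-negative solutions to x_1+…+x_3 = 9 number C(9+2,2) = 55.
Subtract solutions that violate a single cap (substitute x_i' = x_i − (cap_i+1)): x_1 ≥ 4 gives C(7,2) = 21; x_2 ≥ 7 gives C(4,2) = 6; x_3 ≥ 3 gives C(8,2) = 28. Together 55.
Add back pairs where two caps are both exceeded: 0 + 6 + 0 = 6.
By inclusion–exclusion the count is 55 − 55 + 6 = 6.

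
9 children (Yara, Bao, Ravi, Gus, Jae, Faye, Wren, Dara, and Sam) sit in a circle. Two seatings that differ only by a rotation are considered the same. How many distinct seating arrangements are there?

40320

Fix one person's seat to break rotational symmetry; the remaining 8 people can be arranged in (8)! = 40320 ways.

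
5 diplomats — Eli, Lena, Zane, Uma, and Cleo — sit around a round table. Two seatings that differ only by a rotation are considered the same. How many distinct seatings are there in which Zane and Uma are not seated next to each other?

12

Without the restriction there are (4)! = 24 seatings.
Those with Zane next to Uma: fuse the pair into one unit and seat 4 units around a circle — 2·(3)! = 12.
Subtracting, 24 − 12 = 12.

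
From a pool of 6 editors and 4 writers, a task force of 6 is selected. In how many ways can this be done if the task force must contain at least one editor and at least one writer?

Total 6-person selections from all 10: C(10,6) = 210.
Subtract selections that omit an entire group: no editors → C(4,6) = 0; no writers → C(6,6) = 1.
Both groups omitted at once is impossible, so 210 − 1 = 209.

209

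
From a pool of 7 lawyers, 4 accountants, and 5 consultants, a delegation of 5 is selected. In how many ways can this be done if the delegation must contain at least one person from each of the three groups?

3010

Total 5-person selections from all 16: C(16,5) = 4368.
Selections missing a whole group: no lawyers → C(9,5) = 126; no accountants → C(12,5) = 792; no consultants → C(11,5) = 462.
Add back selections omitting two groups (i.e. drawn from a single group): C(7,5) + C(4,5) + C(5,5) = 22.
By inclusion–exclusion: 4368 − 1380 + 22 = 3010.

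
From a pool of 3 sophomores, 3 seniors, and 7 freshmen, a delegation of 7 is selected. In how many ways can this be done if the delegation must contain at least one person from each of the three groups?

1477

Total 7-person selections from all 13: C(13,7) = 1716.
Selections missing a whole group: no sophomores → C(10,7) = 120; no seniors → C(10,7) = 120; no freshmen → C(6,7) = 0.
Add back selections omitting two groups (i.e. drawn from a single group): C(3,7) + C(3,7) + C(7,7) = 1.
By inclusion–exclusion: 1716 − 240 + 1 = 1477.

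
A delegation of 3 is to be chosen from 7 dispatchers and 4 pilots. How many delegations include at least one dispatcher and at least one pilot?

With no constraint there are C(11,3) = 165 possible selections.
Subtract selections that omit an entire group: no dispatchers → C(4,3) = 4; no pilots → C(7,3) = 35.
Both groups omitted at once is impossible, so 165 − 39 = 126.

126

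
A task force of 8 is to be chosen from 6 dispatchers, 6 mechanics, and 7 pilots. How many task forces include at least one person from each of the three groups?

72513

With no constraint there are C(19,8) = 75582 possible selections.
Selections missing a whole group: no dispatchers → C(13,8) = 1287; no mechanics → C(13,8) = 1287; no pilots → C(12,8) = 495.
Add back selections omitting two groups (i.e. drawn from a single group): C(6,8) + C(6,8) + C(7,8) = 0.
By inclusion–exclusion: 75582 − 3069 + 0 = 72513.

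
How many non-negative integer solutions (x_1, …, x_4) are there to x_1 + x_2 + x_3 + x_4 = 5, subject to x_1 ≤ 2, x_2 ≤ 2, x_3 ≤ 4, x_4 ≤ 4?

By stars and bars, unrestricted non-negative solutions to x_1+…+x_4 = 5 number C(5+3,3) = 56.
Subtract solutions that violate a single cap (substitute x_i' = x_i − (cap_i+1)): x_1 ≥ 3 gives C(5,3) = 10; x_2 ≥ 3 gives C(5,3) = 10; x_3 ≥ 5 gives C(3,3) = 1; x_4 ≥ 5 gives C(3,3) = 1. Together 22.
No two caps can be exceeded simultaneously, so the pair terms are all 0.
By inclusion–exclusion the count is 56 − 22 + 0 = 34.

34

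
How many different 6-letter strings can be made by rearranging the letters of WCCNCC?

Letter multiplicities in WCCNCC: C×4, N×1, W×1.
Dividing 6! = 720 by 4! = 24 for the repeated letters gives 30.

30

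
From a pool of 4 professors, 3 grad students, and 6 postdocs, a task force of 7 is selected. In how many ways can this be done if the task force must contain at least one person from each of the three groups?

1559

Unrestricted: C(13,7) = 1716 ways to pick any 7 of the 13.
Subtract selections that omit an entire group: no professors → C(9,7) = 36; no grad students → C(10,7) = 120; no postdocs → C(7,7) = 1.
Add back selections omitting two groups (i.e. drawn from a single group): C(4,7) + C(3,7) + C(6,7) = 0.
By inclusion–exclusion: 1716 − 157 + 0 = 1559.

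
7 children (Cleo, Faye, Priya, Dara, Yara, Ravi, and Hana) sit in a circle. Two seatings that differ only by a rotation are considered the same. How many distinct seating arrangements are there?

Seat Cleo anywhere (absorbing the rotational symmetry), then permute the other 6: (6)! = 720.

720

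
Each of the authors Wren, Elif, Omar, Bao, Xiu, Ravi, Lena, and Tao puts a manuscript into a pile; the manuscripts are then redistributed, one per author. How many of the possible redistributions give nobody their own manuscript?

Let Aᵢ be the assignments in which author i gets their own manuscript. We want the size of the complement of A₁∪…∪A_8.
By inclusion–exclusion this is Σ_{j=0}^{8} (−1)^j C(8,j)·(8−j)!.
Computing: 40320 − 40320 + 20160 − 6720 + 1680 − 336 + 56 − 8 + 1 = 14833.

14833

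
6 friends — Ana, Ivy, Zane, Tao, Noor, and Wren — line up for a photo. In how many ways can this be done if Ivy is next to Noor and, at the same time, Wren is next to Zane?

96

Treat {Ivy,Noor} as one block (2 orders) and {Wren,Zane} as another (2 orders).
That leaves 4 units to arrange: 2 × 2 × 4! = 4 × 24 = 96.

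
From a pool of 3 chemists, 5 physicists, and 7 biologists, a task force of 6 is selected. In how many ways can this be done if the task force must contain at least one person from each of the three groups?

3850

With no constraint there are C(15,6) = 5005 possible selections.
Subtract selections that omit an entire group: no chemists → C(12,6) = 924; no physicists → C(10,6) = 210; no biologists → C(8,6) = 28.
Add back selections omitting two groups (i.e. drawn from a single group): C(3,6) + C(5,6) + C(7,6) = 7.
By inclusion–exclusion: 5005 − 1162 + 7 = 3850.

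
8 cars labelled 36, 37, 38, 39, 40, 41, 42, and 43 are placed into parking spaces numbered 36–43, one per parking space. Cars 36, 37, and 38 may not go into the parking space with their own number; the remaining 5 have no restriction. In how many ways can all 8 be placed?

27240

Let Aᵢ (for i ∈ {36, 37, 38}) be the placements that put car i in its forbidden parking space. Any j of these fix j positions, leaving (8−j)! ways to fill the rest, and there are C(3,j) ways to pick which j.
By inclusion–exclusion, the number of valid placements is Σ_{j=0}^{3} (−1)^j C(3,j)·(8−j)!.
Computing: 40320 − 15120 + 2160 − 120 = 27240.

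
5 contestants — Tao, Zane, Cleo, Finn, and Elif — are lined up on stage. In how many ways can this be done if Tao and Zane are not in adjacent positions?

72

Of the 5! = 120 arrangements, those with Tao and Zane adjacent number 2 × 4! = 48 (treat the pair as a block with 2 internal orders).
Complementary counting: 120 − 48 = 72.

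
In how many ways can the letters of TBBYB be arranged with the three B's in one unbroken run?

Treat the 3 copies of B as a single block. The multiset to arrange is then {BBB, T, Y}, 3 items in all.
All 3 items are distinct, so there are (3)! = 6 arrangements.

6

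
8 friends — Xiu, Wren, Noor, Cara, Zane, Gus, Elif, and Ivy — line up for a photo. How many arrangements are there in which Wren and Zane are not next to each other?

30240

There are 8! = 40320 arrangements in all. If Wren and Zane are adjacent, merging them into one block gives 2·(7)! = 10080 arrangements.
So 40320 − 10080 = 30240 arrangements keep them apart.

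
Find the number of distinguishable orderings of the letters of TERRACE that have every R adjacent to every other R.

Treat the 2 copies of R as a single block. The multiset to arrange is then {RR, A, C, E, E, T}, 6 items in all.
That gives (6)!/(2!) = 360 arrangements.

360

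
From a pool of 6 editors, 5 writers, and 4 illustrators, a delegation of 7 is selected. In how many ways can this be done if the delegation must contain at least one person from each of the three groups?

5949

Unrestricted: C(15,7) = 6435 ways to pick any 7 of the 15.
Selections missing a whole group: no editors → C(9,7) = 36; no writers → C(10,7) = 120; no illustrators → C(11,7) = 330.
Add back selections omitting two groups (i.e. drawn from a single group): C(6,7) + C(5,7) + C(4,7) = 0.
By inclusion–exclusion: 6435 − 486 + 0 = 5949.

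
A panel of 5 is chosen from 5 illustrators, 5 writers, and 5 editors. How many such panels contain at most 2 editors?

2502

Split by how many editors are chosen (0 through 2).
Sum: C(5,0)·C(10,5) + C(5,1)·C(10,4) + C(5,2)·C(10,3) = 252 + 1050 + 1200 = 2502.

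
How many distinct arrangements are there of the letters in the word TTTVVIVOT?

2520

TTTVVIVOT has 9 letters with T appearing 4 times and V appearing 3 times.
The number of distinct arrangements is 9!/(4!·3!) = 362880/144 = 2520.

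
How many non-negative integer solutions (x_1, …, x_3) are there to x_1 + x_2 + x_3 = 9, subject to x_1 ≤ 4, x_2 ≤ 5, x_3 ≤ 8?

Ignoring the caps, the number of non-negative solutions to x_1+…+x_3 = 9 is C(11,2) = 55.
Subtract solutions that violate a single cap (substitute x_i' = x_i − (cap_i+1)): x_1 ≥ 5 gives C(6,2) = 15; x_2 ≥ 6 gives C(5,2) = 10; x_3 ≥ 9 gives C(2,2) = 1. Together 26.
No two caps can be exceeded simultaneously, so the pair terms are all 0.
By inclusion–exclusion the count is 55 − 26 + 0 = 29.

29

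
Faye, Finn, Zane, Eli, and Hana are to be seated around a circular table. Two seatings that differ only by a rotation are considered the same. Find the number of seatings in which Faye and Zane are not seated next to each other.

12

All circular seatings of 5 people number (4)! = 24.
Seatings with Faye beside Zane: treat them as a block with 2 internal orders, giving 2 × (3)! = 12.
Subtracting, 24 − 12 = 12.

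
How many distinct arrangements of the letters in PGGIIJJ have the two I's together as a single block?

Treat the 2 copies of I as a single block. The multiset to arrange is then {II, G, G, J, J, P}, 6 items in all.
That gives (6)!/(2!·2!) = 180 arrangements.

180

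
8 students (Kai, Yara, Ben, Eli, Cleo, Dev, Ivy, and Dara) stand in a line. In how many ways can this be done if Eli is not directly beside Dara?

30240

There are 8! = 40320 arrangements in all. If Eli and Dara are adjacent, merging them into one block gives 2·(7)! = 10080 arrangements.
So 40320 − 10080 = 30240 arrangements keep them apart.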